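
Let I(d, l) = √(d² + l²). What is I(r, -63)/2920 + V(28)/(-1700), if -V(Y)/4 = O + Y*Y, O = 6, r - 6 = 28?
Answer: 158/85 + √205/584 ≈ 1.8833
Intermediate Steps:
r = 34 (r = 6 + 28 = 34)
V(Y) = -24 - 4*Y² (V(Y) = -4*(6 + Y*Y) = -4*(6 + Y²) = -24 - 4*Y²)
I(r, -63)/2920 + V(28)/(-1700) = √(34² + (-63)²)/2920 + (-24 - 4*28²)/(-1700) = √(1156 + 3969)*(1/2920) + (-24 - 4*784)*(-1/1700) = √5125*(1/2920) + (-24 - 3136)*(-1/1700) = (5*√205)*(1/2920) - 3160*(-1/1700) = √205/584 + 158/85 = 158/85 + √205/584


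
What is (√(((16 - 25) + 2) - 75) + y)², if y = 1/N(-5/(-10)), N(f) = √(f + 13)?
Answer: -2212/27 + 4*I*√123/9 ≈ -81.926 + 4.9291*I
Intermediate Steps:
N(f) = √(13 + f)
y = √6/9 (y = 1/(√(13 - 5/(-10))) = 1/(√(13 - 5*(-⅒))) = 1/(√(13 + ½)) = 1/(√(27/2)) = 1/(3*√6/2) = √6/9 ≈ 0.27217)
(√(((16 - 25) + 2) - 75) + y)² = (√(((16 - 25) + 2) - 75) + √6/9)² = (√((-9 + 2) - 75) + √6/9)² = (√(-7 - 75) + √6/9)² = (√(-82) + √6/9)² = (I*√82 + √6/9)² = (√6/9 + I*√82)²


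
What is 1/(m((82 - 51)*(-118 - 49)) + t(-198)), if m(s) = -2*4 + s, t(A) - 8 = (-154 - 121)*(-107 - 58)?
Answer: 1/40198 ≈ 2.4877e-5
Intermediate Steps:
t(A) = 45383 (t(A) = 8 + (-154 - 121)*(-107 - 58) = 8 - 275*(-165) = 8 + 45375 = 45383)
m(s) = -8 + s
1/(m((82 - 51)*(-118 - 49)) + t(-198)) = 1/((-8 + (82 - 51)*(-118 - 49)) + 45383) = 1/((-8 + 31*(-167)) + 45383) = 1/((-8 - 5177) + 45383) = 1/(-5185 + 45383) = 1/40198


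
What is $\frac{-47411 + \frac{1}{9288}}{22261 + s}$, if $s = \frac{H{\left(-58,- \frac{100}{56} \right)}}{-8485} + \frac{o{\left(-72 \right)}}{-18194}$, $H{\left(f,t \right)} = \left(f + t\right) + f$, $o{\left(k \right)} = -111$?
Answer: $- \frac{237930108555282605}{111715992344138832} \approx -2.1298$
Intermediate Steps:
$H{\left(f,t \right)} = t + 2 f$
$s = \frac{10796899}{540316315}$ ($s = \frac{- \frac{100}{56} + 2 \left(-58\right)}{-8485} - \frac{111}{-18194} = \left(\left(-100\right) \frac{1}{56} - 116\right) \left(- \frac{1}{8485}\right) - - \frac{111}{18194} = \left(- \frac{25}{14} - 116\right) \left(- \frac{1}{8485}\right) + \frac{111}{18194} = \left(- \frac{1649}{14}\right) \left(- \frac{1}{8485}\right) + \frac{111}{18194} = \frac{1649}{118790} + \frac{111}{18194} = \frac{10796899}{540316315} \approx 0.019983$)
$\frac{-47411 + \frac{1}{9288}}{22261 + s} = \frac{-47411 + \frac{1}{9288}}{22261 + \frac{10796899}{540316315}} = \frac{-47411 + \frac{1}{9288}}{\frac{12027992285114}{540316315}} = \left(- \frac{440353367}{9288}\right) \frac{540316315}{12027992285114} = - \frac{237930108555282605}{111715992344138832}$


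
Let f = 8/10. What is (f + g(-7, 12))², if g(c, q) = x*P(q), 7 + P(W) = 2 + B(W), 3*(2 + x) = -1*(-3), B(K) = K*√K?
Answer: 44041/25 - 1392*√3/5 ≈ 1279.4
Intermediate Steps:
B(K) = K^(3/2)
x = -1 (x = -2 + (-1*(-3))/3 = -2 + (⅓)*3 = -2 + 1 = -1)
f = ⅘ (f = 8*(⅒) = ⅘ ≈ 0.80000)
P(W) = -5 + W^(3/2) (P(W) = -7 + (2 + W^(3/2)) = -5 + W^(3/2))
g(c, q) = 5 - q^(3/2) (g(c, q) = -(-5 + q^(3/2)) = 5 - q^(3/2))
(f + g(-7, 12))² = (⅘ + (5 - 12^(3/2)))² = (⅘ + (5 - 24*√3))² = (29/5 - 24*√3)²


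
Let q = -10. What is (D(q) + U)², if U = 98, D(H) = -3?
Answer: 9025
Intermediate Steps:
(D(q) + U)² = (-3 + 98)² = 95² = 9025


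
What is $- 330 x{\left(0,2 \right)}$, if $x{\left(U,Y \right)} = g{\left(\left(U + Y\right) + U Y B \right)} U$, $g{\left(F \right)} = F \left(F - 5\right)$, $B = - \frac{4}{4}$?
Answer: $0$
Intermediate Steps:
$B = -1$ ($B = \left(-4\right) \frac{1}{4} = -1$)
$g{\left(F \right)} = F \left(-5 + F\right)$
$x{\left(U,Y \right)} = U \left(U + Y - U Y\right) \left(-5 + U + Y - U Y\right)$ ($x{\left(U,Y \right)} = \left(\left(U + Y\right) + U Y \left(-1\right)\right) \left(-5 + \left(\left(U + Y\right) + U Y \left(-1\right)\right)\right) U = \left(\left(U + Y\right) - U Y\right) \left(-5 - \left(- U - Y + U Y\right)\right) U = \left(U + Y - U Y\right) \left(-5 + \left(U + Y - U Y\right)\right) U = \left(U + Y - U Y\right) \left(-5 + U + Y - U Y\right) U = U \left(U + Y - U Y\right) \left(-5 + U + Y - U Y\right)$)
$- 330 x{\left(0,2 \right)} = - 330 \left(\left(-1\right) 0 \left(0 + 2 - 0 \cdot 2\right) \left(5 - 0 - 2 + 0 \cdot 2\right)\right) = - 330 \left(\left(-1\right) 0 \left(0 + 2 + 0\right) \left(5 + 0 - 2 + 0\right)\right) = - 330 \left(\left(-1\right) 0 \cdot 2 \cdot 3\right) = \left(-330\right) 0 = 0$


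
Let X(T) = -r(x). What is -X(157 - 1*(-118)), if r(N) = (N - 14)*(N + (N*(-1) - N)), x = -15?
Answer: -435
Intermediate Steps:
r(N) = -N*(-14 + N) (r(N) = (-14 + N)*(N + (-N - N)) = (-14 + N)*(N - 2*N) = (-14 + N)*(-N) = -N*(-14 + N))
X(T) = 435 (X(T) = -(-15)*(14 - 1*(-15)) = -(-15)*(14 + 15) = -(-15)*29 = -1*(-435) = 435)
-X(157 - 1*(-118)) = -1*435 = -435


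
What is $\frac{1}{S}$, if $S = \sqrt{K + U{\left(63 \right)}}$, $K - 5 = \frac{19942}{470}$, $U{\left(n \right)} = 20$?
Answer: $\frac{\sqrt{3723810}}{15846} \approx 0.12178$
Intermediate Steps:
$K = \frac{11146}{235}$ ($K = 5 + \frac{19942}{470} = 5 + 19942 \cdot \frac{1}{470} = 5 + \frac{9971}{235} = \frac{11146}{235} \approx 47.43$)
$S = \frac{\sqrt{3723810}}{235}$ ($S = \sqrt{\frac{11146}{235} + 20} = \sqrt{\frac{15846}{235}} = \frac{\sqrt{3723810}}{235} \approx 8.2116$)
$\frac{1}{S} = \frac{1}{\frac{1}{235} \sqrt{3723810}} = \frac{\sqrt{3723810}}{15846}$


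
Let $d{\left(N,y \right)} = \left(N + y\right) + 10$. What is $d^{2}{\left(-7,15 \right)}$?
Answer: $324$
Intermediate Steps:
$d{\left(N,y \right)} = 10 + N + y$
$d^{2}{\left(-7,15 \right)} = \left(10 - 7 + 15\right)^{2} = 18^{2} = 324$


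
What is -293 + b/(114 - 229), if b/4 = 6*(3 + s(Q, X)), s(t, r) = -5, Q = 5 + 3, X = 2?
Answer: -33647/115 ≈ -292.58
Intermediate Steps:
Q = 8
b = -48 (b = 4*(6*(3 - 5)) = 4*(6*(-2)) = 4*(-12) = -48)
-293 + b/(114 - 229) = -293 - 48/(114 - 229) = -293 - 48/(-115) = -293 - 1/115*(-48) = -293 + 48/115 = -33647/115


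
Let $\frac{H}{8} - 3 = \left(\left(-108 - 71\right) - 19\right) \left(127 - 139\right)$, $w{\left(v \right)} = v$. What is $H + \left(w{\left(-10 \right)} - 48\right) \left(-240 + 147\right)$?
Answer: $24426$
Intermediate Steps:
$H = 19032$ ($H = 24 + 8 \left(\left(-108 - 71\right) - 19\right) \left(127 - 139\right) = 24 + 8 \left(\left(-108 - 71\right) - 19\right) \left(-12\right) = 24 + 8 \left(-179 - 19\right) \left(-12\right) = 24 + 8 \left(\left(-198\right) \left(-12\right)\right) = 24 + 8 \cdot 2376 = 24 + 19008 = 19032$)
$H + \left(w{\left(-10 \right)} - 48\right) \left(-240 + 147\right) = 19032 + \left(-10 - 48\right) \left(-240 + 147\right) = 19032 - -5394 = 19032 + 5394 = 24426$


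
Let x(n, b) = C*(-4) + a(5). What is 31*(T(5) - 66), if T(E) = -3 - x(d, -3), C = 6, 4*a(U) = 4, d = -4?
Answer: -1426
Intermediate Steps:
a(U) = 1 (a(U) = (1/4)*4 = 1)
x(n, b) = -23 (x(n, b) = 6*(-4) + 1 = -24 + 1 = -23)
T(E) = 20 (T(E) = -3 - 1*(-23) = -3 + 23 = 20)
31*(T(5) - 66) = 31*(20 - 66) = 31*(-46) = -1426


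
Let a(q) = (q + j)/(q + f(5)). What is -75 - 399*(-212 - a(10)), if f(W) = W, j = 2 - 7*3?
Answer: 421368/5 ≈ 84274.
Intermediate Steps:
j = -19 (j = 2 - 1*21 = 2 - 21 = -19)
a(q) = (-19 + q)/(5 + q) (a(q) = (q - 19)/(q + 5) = (-19 + q)/(5 + q))
-75 - 399*(-212 - a(10)) = -75 - 399*(-212 - (-19 + 10)/(5 + 10)) = -75 - 399*(-212 - (-9)/15) = -75 - 399*(-212 - 1*(-⅗)) = -75 - 399*(-212 + ⅗) = -75 - 399*(-1057/5) = -75 + 421743/5 = 421368/5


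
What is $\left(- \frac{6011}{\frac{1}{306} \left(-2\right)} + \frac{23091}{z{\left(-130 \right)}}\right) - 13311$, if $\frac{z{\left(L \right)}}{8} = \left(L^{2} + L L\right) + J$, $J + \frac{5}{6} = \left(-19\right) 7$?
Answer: $\frac{732337768809}{807988} \approx 9.0637 \cdot 10^{5}$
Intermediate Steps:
$J = - \frac{803}{6}$ ($J = - \frac{5}{6} - 133 = - \frac{803}{6} \approx -133.83$)
$z{\left(L \right)} = - \frac{3212}{3} + 16 L^{2}$ ($z{\left(L \right)} = 8 \left(\left(L^{2} + L L\right) - \frac{803}{6}\right) = 8 \left(\left(L^{2} + L^{2}\right) - \frac{803}{6}\right) = 8 \left(2 L^{2} - \frac{803}{6}\right) = 8 \left(- \frac{803}{6} + 2 L^{2}\right) = - \frac{3212}{3} + 16 L^{2}$)
$\left(- \frac{6011}{\frac{1}{306} \left(-2\right)} + \frac{23091}{z{\left(-130 \right)}}\right) - 13311 = \left(- \frac{6011}{\frac{1}{306} \left(-2\right)} + \frac{23091}{- \frac{3212}{3} + 16 \left(-130\right)^{2}}\right) - 13311 = \left(- \frac{6011}{\frac{1}{306} \left(-2\right)} + \frac{23091}{- \frac{3212}{3} + 16 \cdot 16900}\right) - 13311 = \left(- \frac{6011}{- \frac{1}{153}} + \frac{23091}{- \frac{3212}{3} + 270400}\right) - 13311 = \left(\left(-6011\right) \left(-153\right) + \frac{23091}{\frac{807988}{3}}\right) - 13311 = \left(919683 + 23091 \cdot \frac{3}{807988}\right) - 13311 = \left(919683 + \frac{69273}{807988}\right) - 13311 = \frac{743092897077}{807988} - 13311 = \frac{732337768809}{807988}$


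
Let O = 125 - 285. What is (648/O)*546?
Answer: -22113/10 ≈ -2211.3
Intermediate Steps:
O = -160
(648/O)*546 = (648/(-160))*546 = (648*(-1/160))*546 = -81/20*546 = -22113/10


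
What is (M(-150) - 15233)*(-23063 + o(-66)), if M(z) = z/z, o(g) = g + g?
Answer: 353306240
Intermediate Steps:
o(g) = 2*g
M(z) = 1
(M(-150) - 15233)*(-23063 + o(-66)) = (1 - 15233)*(-23063 + 2*(-66)) = -15232*(-23063 - 132) = -15232*(-23195) = 353306240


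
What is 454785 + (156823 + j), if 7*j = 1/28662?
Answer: 122709359473/200634 ≈ 6.1161e+5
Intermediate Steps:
j = 1/200634 (j = (⅐)/28662 = (⅐)*(1/28662) = 1/200634 ≈ 4.9842e-6)
454785 + (156823 + j) = 454785 + (156823 + 1/200634) = 454785 + 31464025783/200634 = 122709359473/200634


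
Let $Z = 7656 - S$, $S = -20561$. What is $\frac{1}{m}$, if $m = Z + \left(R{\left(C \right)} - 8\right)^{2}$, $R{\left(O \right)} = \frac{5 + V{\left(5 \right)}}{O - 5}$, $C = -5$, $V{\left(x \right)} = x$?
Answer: $\frac{1}{28298} \approx 3.5338 \cdot 10^{-5}$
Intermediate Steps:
$R{\left(O \right)} = \frac{10}{-5 + O}$ ($R{\left(O \right)} = \frac{5 + 5}{O - 5} = \frac{10}{-5 + O}$)
$Z = 28217$ ($Z = 7656 - -20561 = 7656 + 20561 = 28217$)
$m = 28298$ ($m = 28217 + \left(\frac{10}{-5 - 5} - 8\right)^{2} = 28217 + \left(\frac{10}{-10} - 8\right)^{2} = 28217 + \left(10 \left(- \frac{1}{10}\right) - 8\right)^{2} = 28217 + \left(-1 - 8\right)^{2} = 28217 + \left(-9\right)^{2} = 28217 + 81 = 28298$)
$\frac{1}{m} = \frac{1}{28298}$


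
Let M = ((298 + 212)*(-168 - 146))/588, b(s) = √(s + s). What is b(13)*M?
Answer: -13345*√26/49 ≈ -1388.7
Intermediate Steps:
b(s) = √2*√s (b(s) = √(2*s) = √2*√s)
M = -13345/49 (M = (510*(-314))*(1/588) = -160140*1/588 = -13345/49 ≈ -272.35)
b(13)*M = (√2*√13)*(-13345/49) = √26*(-13345/49) = -13345*√26/49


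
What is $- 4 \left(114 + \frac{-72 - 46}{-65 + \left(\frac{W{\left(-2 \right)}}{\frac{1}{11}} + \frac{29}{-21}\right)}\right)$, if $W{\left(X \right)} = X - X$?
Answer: $- \frac{322788}{697} \approx -463.11$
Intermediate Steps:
$W{\left(X \right)} = 0$
$- 4 \left(114 + \frac{-72 - 46}{-65 + \left(\frac{W{\left(-2 \right)}}{\frac{1}{11}} + \frac{29}{-21}\right)}\right) = - 4 \left(114 + \frac{-72 - 46}{-65 + \left(\frac{0}{\frac{1}{11}} + \frac{29}{-21}\right)}\right) = - 4 \left(114 - \frac{118}{-65 + \left(0 \frac{1}{\frac{1}{11}} + 29 \left(- \frac{1}{21}\right)\right)}\right) = - 4 \left(114 - \frac{118}{-65 + \left(0 \cdot 11 - \frac{29}{21}\right)}\right) = - 4 \left(114 - \frac{118}{-65 + \left(0 - \frac{29}{21}\right)}\right) = - 4 \left(114 - \frac{118}{-65 - \frac{29}{21}}\right) = - 4 \left(114 - \frac{118}{- \frac{1394}{21}}\right) = - 4 \left(114 - - \frac{1239}{697}\right) = - 4 \left(114 + \frac{1239}{697}\right) = \left(-4\right) \frac{80697}{697} = - \frac{322788}{697}$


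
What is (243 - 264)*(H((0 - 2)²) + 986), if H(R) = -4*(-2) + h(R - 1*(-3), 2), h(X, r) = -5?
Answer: -20769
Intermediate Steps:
H(R) = 3 (H(R) = -4*(-2) - 5 = 8 - 5 = 3)
(243 - 264)*(H((0 - 2)²) + 986) = (243 - 264)*(3 + 986) = -21*989 = -20769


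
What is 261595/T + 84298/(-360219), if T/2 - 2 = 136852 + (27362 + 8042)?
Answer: 65189479537/124101209004 ≈ 0.52529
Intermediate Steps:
T = 344516 (T = 4 + 2*(136852 + (27362 + 8042)) = 4 + 2*(136852 + 35404) = 4 + 2*172256 = 4 + 344512 = 344516)
261595/T + 84298/(-360219) = 261595/344516 + 84298/(-360219) = 261595*(1/344516) + 84298*(-1/360219) = 261595/344516 - 84298/360219 = 65189479537/124101209004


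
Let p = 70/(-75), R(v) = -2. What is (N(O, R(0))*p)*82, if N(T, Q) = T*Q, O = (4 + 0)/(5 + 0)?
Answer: 9184/75 ≈ 122.45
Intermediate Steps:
O = ⅘ (O = 4/5 = 4*(⅕) = ⅘ ≈ 0.80000)
p = -14/15 (p = 70*(-1/75) = -14/15 ≈ -0.93333)
N(T, Q) = Q*T
(N(O, R(0))*p)*82 = (-2*⅘*(-14/15))*82 = -8/5*(-14/15)*82 = (112/75)*82 = 9184/75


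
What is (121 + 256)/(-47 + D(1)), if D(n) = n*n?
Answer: -377/46 ≈ -8.1956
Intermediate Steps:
D(n) = n**2
(121 + 256)/(-47 + D(1)) = (121 + 256)/(-47 + 1**2) = 377/(-47 + 1) = 377/(-46) = 377*(-1/46) = -377/46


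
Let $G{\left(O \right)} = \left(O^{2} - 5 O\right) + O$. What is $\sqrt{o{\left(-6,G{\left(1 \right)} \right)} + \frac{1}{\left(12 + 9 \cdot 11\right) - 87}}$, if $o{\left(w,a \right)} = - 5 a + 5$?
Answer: $\frac{\sqrt{2886}}{12} \approx 4.4768$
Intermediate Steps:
$G{\left(O \right)} = O^{2} - 4 O$
$o{\left(w,a \right)} = 5 - 5 a$
$\sqrt{o{\left(-6,G{\left(1 \right)} \right)} + \frac{1}{\left(12 + 9 \cdot 11\right) - 87}} = \sqrt{\left(5 - 5 \cdot 1 \left(-4 + 1\right)\right) + \frac{1}{\left(12 + 9 \cdot 11\right) - 87}} = \sqrt{\left(5 - 5 \cdot 1 \left(-3\right)\right) + \frac{1}{\left(12 + 99\right) - 87}} = \sqrt{\left(5 - -15\right) + \frac{1}{111 - 87}} = \sqrt{\left(5 + 15\right) + \frac{1}{24}} = \sqrt{20 + \frac{1}{24}} = \sqrt{\frac{481}{24}} = \frac{\sqrt{2886}}{12}$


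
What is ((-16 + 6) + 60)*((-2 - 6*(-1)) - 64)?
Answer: -3000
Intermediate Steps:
((-16 + 6) + 60)*((-2 - 6*(-1)) - 64) = (-10 + 60)*((-2 + 6) - 64) = 50*(4 - 64) = 50*(-60) = -3000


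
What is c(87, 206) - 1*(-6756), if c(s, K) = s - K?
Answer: 6637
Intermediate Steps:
c(87, 206) - 1*(-6756) = (87 - 1*206) - 1*(-6756) = (87 - 206) + 6756 = -119 + 6756 = 6637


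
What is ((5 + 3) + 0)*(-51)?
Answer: -408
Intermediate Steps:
((5 + 3) + 0)*(-51) = (8 + 0)*(-51) = 8*(-51) = -408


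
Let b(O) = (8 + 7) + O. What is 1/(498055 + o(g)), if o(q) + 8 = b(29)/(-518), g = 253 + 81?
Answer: 259/128994151 ≈ 2.0078e-6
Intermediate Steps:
b(O) = 15 + O
g = 334
o(q) = -2094/259 (o(q) = -8 + (15 + 29)/(-518) = -8 + 44*(-1/518) = -8 - 22/259 = -2094/259)
1/(498055 + o(g)) = 1/(498055 - 2094/259) = 1/(128994151/259) = 259/128994151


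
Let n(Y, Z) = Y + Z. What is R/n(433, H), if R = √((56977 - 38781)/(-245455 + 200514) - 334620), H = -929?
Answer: -I*√10559853911854/2786342 ≈ -1.1663*I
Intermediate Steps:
R = 8*I*√10559853911854/44941 (R = √(18196/(-44941) - 334620) = √(18196*(-1/44941) - 334620) = √(-18196/44941 - 334620) = √(-15038175616/44941) = 8*I*√10559853911854/44941 ≈ 578.46*I)
R/n(433, H) = (8*I*√10559853911854/44941)/(433 - 929) = (8*I*√10559853911854/44941)/(-496) = (8*I*√10559853911854/44941)*(-1/496) = -I*√10559853911854/2786342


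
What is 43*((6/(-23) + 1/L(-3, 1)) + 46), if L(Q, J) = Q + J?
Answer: 89483/46 ≈ 1945.3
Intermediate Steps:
L(Q, J) = J + Q
43*((6/(-23) + 1/L(-3, 1)) + 46) = 43*((6/(-23) + 1/(1 - 3)) + 46) = 43*((6*(-1/23) + 1/(-2)) + 46) = 43*((-6/23 + 1*(-½)) + 46) = 43*((-6/23 - ½) + 46) = 43*(-35/46 + 46) = 43*(2081/46) = 89483/46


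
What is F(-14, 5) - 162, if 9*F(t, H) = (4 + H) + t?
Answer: -1463/9 ≈ -162.56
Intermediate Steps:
F(t, H) = 4/9 + H/9 + t/9 (F(t, H) = ((4 + H) + t)/9 = (4 + H + t)/9 = 4/9 + H/9 + t/9)
F(-14, 5) - 162 = (4/9 + (⅑)*5 + (⅑)*(-14)) - 162 = (4/9 + 5/9 - 14/9) - 162 = -5/9 - 162 = -1463/9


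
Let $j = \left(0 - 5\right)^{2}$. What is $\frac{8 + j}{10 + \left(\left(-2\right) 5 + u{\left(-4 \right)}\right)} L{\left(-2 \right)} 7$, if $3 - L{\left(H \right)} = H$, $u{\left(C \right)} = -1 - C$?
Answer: $385$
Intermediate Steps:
$L{\left(H \right)} = 3 - H$
$j = 25$ ($j = \left(-5\right)^{2} = 25$)
$\frac{8 + j}{10 + \left(\left(-2\right) 5 + u{\left(-4 \right)}\right)} L{\left(-2 \right)} 7 = \frac{8 + 25}{10 - 7} \left(3 - -2\right) 7 = \frac{33}{10 + \left(-10 + \left(-1 + 4\right)\right)} \left(3 + 2\right) 7 = \frac{33}{10 + \left(-10 + 3\right)} 5 \cdot 7 = \frac{33}{10 - 7} \cdot 5 \cdot 7 = \frac{33}{3} \cdot 5 \cdot 7 = 33 \cdot \frac{1}{3} \cdot 5 \cdot 7 = 11 \cdot 5 \cdot 7 = 55 \cdot 7 = 385$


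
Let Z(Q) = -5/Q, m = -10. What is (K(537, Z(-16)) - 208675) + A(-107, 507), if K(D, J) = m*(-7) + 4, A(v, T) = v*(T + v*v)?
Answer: -1487893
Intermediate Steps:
A(v, T) = v*(T + v**2)
K(D, J) = 74 (K(D, J) = -10*(-7) + 4 = 70 + 4 = 74)
(K(537, Z(-16)) - 208675) + A(-107, 507) = (74 - 208675) - 107*(507 + (-107)**2) = -208601 - 107*(507 + 11449) = -208601 - 107*11956 = -208601 - 1279292 = -1487893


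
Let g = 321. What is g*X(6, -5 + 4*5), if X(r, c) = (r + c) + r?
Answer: 8667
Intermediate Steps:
X(r, c) = c + 2*r (X(r, c) = (c + r) + r = c + 2*r)
g*X(6, -5 + 4*5) = 321*((-5 + 4*5) + 2*6) = 321*((-5 + 20) + 12) = 321*(15 + 12) = 321*27 = 8667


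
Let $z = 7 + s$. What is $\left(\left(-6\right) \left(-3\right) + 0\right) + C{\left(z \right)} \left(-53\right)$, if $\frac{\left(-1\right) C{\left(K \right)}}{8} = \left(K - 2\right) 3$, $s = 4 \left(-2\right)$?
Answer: $-3798$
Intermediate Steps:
$s = -8$
$z = -1$ ($z = 7 - 8 = -1$)
$C{\left(K \right)} = 48 - 24 K$ ($C{\left(K \right)} = - 8 \left(K - 2\right) 3 = - 8 \left(-2 + K\right) 3 = - 8 \left(-6 + 3 K\right) = 48 - 24 K$)
$\left(\left(-6\right) \left(-3\right) + 0\right) + C{\left(z \right)} \left(-53\right) = \left(\left(-6\right) \left(-3\right) + 0\right) + \left(48 - -24\right) \left(-53\right) = \left(18 + 0\right) + \left(48 + 24\right) \left(-53\right) = 18 + 72 \left(-53\right) = 18 - 3816 = -3798$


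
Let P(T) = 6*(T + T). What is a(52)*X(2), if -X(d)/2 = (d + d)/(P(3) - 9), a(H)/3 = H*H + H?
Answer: -22048/9 ≈ -2449.8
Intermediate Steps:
a(H) = 3*H + 3*H² (a(H) = 3*(H*H + H) = 3*(H² + H) = 3*(H + H²) = 3*H + 3*H²)
P(T) = 12*T (P(T) = 6*(2*T) = 12*T)
X(d) = -4*d/27 (X(d) = -2*(d + d)/(12*3 - 9) = -2*2*d/(36 - 9) = -2*2*d/27 = -4*d/27)
a(52)*X(2) = (3*52*(1 + 52))*(-4/27*2) = (3*52*53)*(-8/27) = 8268*(-8/27) = -22048/9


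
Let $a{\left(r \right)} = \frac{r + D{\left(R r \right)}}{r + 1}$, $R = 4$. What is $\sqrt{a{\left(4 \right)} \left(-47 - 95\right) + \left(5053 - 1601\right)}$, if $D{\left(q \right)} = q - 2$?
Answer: $\frac{4 \sqrt{4595}}{5} \approx 54.229$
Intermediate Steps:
$D{\left(q \right)} = -2 + q$
$a{\left(r \right)} = \frac{-2 + 5 r}{1 + r}$ ($a{\left(r \right)} = \frac{r + \left(-2 + 4 r\right)}{r + 1} = \frac{-2 + 5 r}{1 + r}$)
$\sqrt{a{\left(4 \right)} \left(-47 - 95\right) + \left(5053 - 1601\right)} = \sqrt{\frac{-2 + 5 \cdot 4}{1 + 4} \left(-47 - 95\right) + \left(5053 - 1601\right)} = \sqrt{\frac{-2 + 20}{5} \left(-142\right) + 3452} = \sqrt{\frac{1}{5} \cdot 18 \left(-142\right) + 3452} = \sqrt{\frac{18}{5} \left(-142\right) + 3452} = \sqrt{- \frac{2556}{5} + 3452} = \sqrt{\frac{14704}{5}} = \frac{4 \sqrt{4595}}{5}$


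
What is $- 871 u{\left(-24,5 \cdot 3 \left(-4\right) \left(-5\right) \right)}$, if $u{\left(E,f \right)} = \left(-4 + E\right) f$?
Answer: $7316400$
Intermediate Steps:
$u{\left(E,f \right)} = f \left(-4 + E\right)$
$- 871 u{\left(-24,5 \cdot 3 \left(-4\right) \left(-5\right) \right)} = - 871 \cdot 5 \cdot 3 \left(-4\right) \left(-5\right) \left(-4 - 24\right) = - 871 \cdot 15 \left(-4\right) \left(-5\right) \left(-28\right) = - 871 \left(-60\right) \left(-5\right) \left(-28\right) = - 871 \cdot 300 \left(-28\right) = \left(-871\right) \left(-8400\right) = 7316400$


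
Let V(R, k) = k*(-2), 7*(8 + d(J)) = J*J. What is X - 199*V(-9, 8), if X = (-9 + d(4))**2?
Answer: 166625/49 ≈ 3400.5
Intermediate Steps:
d(J) = -8 + J**2/7 (d(J) = -8 + (J*J)/7 = -8 + J**2/7)
V(R, k) = -2*k
X = 10609/49 (X = (-9 + (-8 + (1/7)*4**2))**2 = (-9 + (-8 + (1/7)*16))**2 = (-9 + (-8 + 16/7))**2 = (-9 - 40/7)**2 = (-103/7)**2 = 10609/49 ≈ 216.51)
X - 199*V(-9, 8) = 10609/49 - (-398)*8 = 10609/49 - 199*(-16) = 10609/49 + 3184 = 166625/49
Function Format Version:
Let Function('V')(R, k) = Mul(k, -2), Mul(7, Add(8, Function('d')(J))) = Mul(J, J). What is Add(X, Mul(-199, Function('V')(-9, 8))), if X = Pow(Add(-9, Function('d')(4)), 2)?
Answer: Rational(166625, 49) ≈ 3400.5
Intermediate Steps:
Function('d')(J) = Add(-8, Mul(Rational(1, 7), Pow(J, 2))) (Function('d')(J) = Add(-8, Mul(Rational(1, 7), Mul(J, J))) = Add(-8, Mul(Rational(1, 7), Pow(J, 2))))
Function('V')(R, k) = Mul(-2, k)
X = Rational(10609, 49) (X = Pow(Add(-9, Add(-8, Mul(Rational(1, 7), Pow(4, 2)))), 2) = Pow(Add(-9, Add(-8, Mul(Rational(1, 7), 16))), 2) = Pow(Add(-9, Add(-8, Rational(16, 7))), 2) = Pow(Add(-9, Rational(-40, 7)), 2) = Pow(Rational(-103, 7), 2) = Rational(10609, 49) ≈ 216.51)
Add(X, Mul(-199, Function('V')(-9, 8))) = Add(Rational(10609, 49), Mul(-199, Mul(-2, 8))) = Add(Rational(10609, 49), Mul(-199, -16)) = Add(Rational(10609, 49), 3184) = Rational(166625, 49)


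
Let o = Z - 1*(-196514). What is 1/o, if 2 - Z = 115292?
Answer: 1/81224 ≈ 1.2312e-5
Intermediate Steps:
Z = -115290 (Z = 2 - 1*115292 = 2 - 115292 = -115290)
o = 81224 (o = -115290 - 1*(-196514) = -115290 + 196514 = 81224)
1/o = 1/81224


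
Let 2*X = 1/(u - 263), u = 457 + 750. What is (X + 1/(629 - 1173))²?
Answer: 441/257538304 ≈ 1.7124e-6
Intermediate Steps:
u = 1207
X = 1/1888 (X = 1/(2*(1207 - 263)) = (½)/944 = (½)*(1/944) = 1/1888 ≈ 0.00052966)
(X + 1/(629 - 1173))² = (1/1888 + 1/(629 - 1173))² = (1/1888 + 1/(-544))² = (1/1888 - 1/544)² = (-21/16048)² = 441/257538304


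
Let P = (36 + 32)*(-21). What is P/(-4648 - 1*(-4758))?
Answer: -714/55 ≈ -12.982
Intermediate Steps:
P = -1428 (P = 68*(-21) = -1428)
P/(-4648 - 1*(-4758)) = -1428/(-4648 - 1*(-4758)) = -1428/(-4648 + 4758) = -1428/110 = -1428*1/110 = -714/55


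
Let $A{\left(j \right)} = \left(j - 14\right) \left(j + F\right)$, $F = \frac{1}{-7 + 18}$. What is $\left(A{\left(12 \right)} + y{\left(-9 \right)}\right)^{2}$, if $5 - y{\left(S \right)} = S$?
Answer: $\frac{12544}{121} \approx 103.67$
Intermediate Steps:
$y{\left(S \right)} = 5 - S$
$F = \frac{1}{11} \approx 0.090909$
$A{\left(j \right)} = \left(-14 + j\right) \left(\frac{1}{11} + j\right)$ ($A{\left(j \right)} = \left(j - 14\right) \left(j + \frac{1}{11}\right) = \left(-14 + j\right) \left(\frac{1}{11} + j\right)$)
$\left(A{\left(12 \right)} + y{\left(-9 \right)}\right)^{2} = \left(\left(- \frac{14}{11} + 12^{2} - \frac{1836}{11}\right) + \left(5 - -9\right)\right)^{2} = \left(\left(- \frac{14}{11} + 144 - \frac{1836}{11}\right) + \left(5 + 9\right)\right)^{2} = \left(- \frac{266}{11} + 14\right)^{2} = \left(- \frac{112}{11}\right)^{2} = \frac{12544}{121}$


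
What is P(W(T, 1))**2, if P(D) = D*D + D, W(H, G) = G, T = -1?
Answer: 4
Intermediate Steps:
P(D) = D + D**2 (P(D) = D**2 + D = D + D**2)
P(W(T, 1))**2 = (1*(1 + 1))**2 = (1*2)**2 = 2**2 = 4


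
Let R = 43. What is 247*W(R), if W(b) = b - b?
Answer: 0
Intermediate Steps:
W(b) = 0
247*W(R) = 247*0 = 0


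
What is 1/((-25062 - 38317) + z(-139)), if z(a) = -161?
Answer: -1/63540 ≈ -1.5738e-5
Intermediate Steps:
1/((-25062 - 38317) + z(-139)) = 1/((-25062 - 38317) - 161) = 1/(-63379 - 161) = 1/(-63540) = -1/63540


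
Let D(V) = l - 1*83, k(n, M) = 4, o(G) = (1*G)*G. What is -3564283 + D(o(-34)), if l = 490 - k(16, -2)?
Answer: -3563880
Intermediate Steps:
o(G) = G² (o(G) = G*G = G²)
l = 486 (l = 490 - 1*4 = 490 - 4 = 486)
D(V) = 403 (D(V) = 486 - 1*83 = 486 - 83 = 403)
-3564283 + D(o(-34)) = -3564283 + 403 = -3563880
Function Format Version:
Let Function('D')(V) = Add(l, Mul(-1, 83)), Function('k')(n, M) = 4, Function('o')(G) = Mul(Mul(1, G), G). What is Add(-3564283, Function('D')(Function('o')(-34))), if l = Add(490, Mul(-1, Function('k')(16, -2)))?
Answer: -3563880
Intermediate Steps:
Function('o')(G) = Pow(G, 2) (Function('o')(G) = Mul(G, G) = Pow(G, 2))
l = 486 (l = Add(490, Mul(-1, 4)) = Add(490, -4) = 486)
Function('D')(V) = 403 (Function('D')(V) = Add(486, Mul(-1, 83)) = Add(486, -83) = 403)
Add(-3564283, Function('D')(Function('o')(-34))) = Add(-3564283, 403) = -3563880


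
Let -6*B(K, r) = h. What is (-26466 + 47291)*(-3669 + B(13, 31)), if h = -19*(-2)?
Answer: -229616450/3 ≈ -7.6539e+7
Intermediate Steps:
h = 38
B(K, r) = -19/3 (B(K, r) = -⅙*38 = -19/3)
(-26466 + 47291)*(-3669 + B(13, 31)) = (-26466 + 47291)*(-3669 - 19/3) = 20825*(-11026/3) = -229616450/3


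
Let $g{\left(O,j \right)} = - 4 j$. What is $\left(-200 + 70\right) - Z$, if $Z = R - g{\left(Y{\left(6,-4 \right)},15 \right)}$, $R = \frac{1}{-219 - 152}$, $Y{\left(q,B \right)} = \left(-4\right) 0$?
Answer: $- \frac{70489}{371} \approx -190.0$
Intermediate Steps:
$Y{\left(q,B \right)} = 0$
$R = - \frac{1}{371}$ ($R = \frac{1}{-371} = - \frac{1}{371} \approx -0.0026954$)
$Z = \frac{22259}{371}$ ($Z = - \frac{1}{371} - \left(-4\right) 15 = - \frac{1}{371} - -60 = - \frac{1}{371} + 60 = \frac{22259}{371} \approx 59.997$)
$\left(-200 + 70\right) - Z = \left(-200 + 70\right) - \frac{22259}{371} = -130 - \frac{22259}{371} = - \frac{70489}{371}$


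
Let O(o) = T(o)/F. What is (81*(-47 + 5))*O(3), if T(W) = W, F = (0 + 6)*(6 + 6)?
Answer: -567/4 ≈ -141.75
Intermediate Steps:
F = 72 (F = 6*12 = 72)
O(o) = o/72
(81*(-47 + 5))*O(3) = (81*(-47 + 5))*((1/72)*3) = (81*(-42))*(1/24) = -3402*1/24 = -567/4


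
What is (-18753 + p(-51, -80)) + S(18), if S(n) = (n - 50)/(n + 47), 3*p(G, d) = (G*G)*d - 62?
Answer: -17186161/195 ≈ -88134.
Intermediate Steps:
p(G, d) = -62/3 + d*G**2/3 (p(G, d) = ((G*G)*d - 62)/3 = (G**2*d - 62)/3 = (d*G**2 - 62)/3 = (-62 + d*G**2)/3 = -62/3 + d*G**2/3)
S(n) = (-50 + n)/(47 + n)
(-18753 + p(-51, -80)) + S(18) = (-18753 + (-62/3 + (1/3)*(-80)*(-51)**2)) + (-50 + 18)/(47 + 18) = (-18753 + (-62/3 + (1/3)*(-80)*2601)) - 32/65 = (-18753 + (-62/3 - 69360)) + (1/65)*(-32) = (-18753 - 208142/3) - 32/65 = -264401/3 - 32/65 = -17186161/195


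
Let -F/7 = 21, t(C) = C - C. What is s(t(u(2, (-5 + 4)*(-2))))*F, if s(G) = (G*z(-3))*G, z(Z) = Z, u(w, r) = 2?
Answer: 0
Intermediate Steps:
t(C) = 0
s(G) = -3*G² (s(G) = (G*(-3))*G = (-3*G)*G = -3*G²)
F = -147 (F = -7*21 = -147)
s(t(u(2, (-5 + 4)*(-2))))*F = -3*0²*(-147) = -3*0*(-147) = 0*(-147) = 0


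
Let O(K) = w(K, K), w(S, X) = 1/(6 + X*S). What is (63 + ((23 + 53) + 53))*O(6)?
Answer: 32/7 ≈ 4.5714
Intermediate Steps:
w(S, X) = 1/(6 + S*X)
O(K) = 1/(6 + K²) (O(K) = 1/(6 + K*K) = 1/(6 + K²))
(63 + ((23 + 53) + 53))*O(6) = (63 + ((23 + 53) + 53))/(6 + 6²) = (63 + (76 + 53))/(6 + 36) = (63 + 129)/42 = 192*(1/42) = 32/7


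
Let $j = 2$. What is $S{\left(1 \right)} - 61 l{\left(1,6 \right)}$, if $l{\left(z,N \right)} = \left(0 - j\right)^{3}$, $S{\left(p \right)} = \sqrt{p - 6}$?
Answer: $488 + i \sqrt{5} \approx 488.0 + 2.2361 i$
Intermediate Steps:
$S{\left(p \right)} = \sqrt{-6 + p}$
$l{\left(z,N \right)} = -8$ ($l{\left(z,N \right)} = \left(0 - 2\right)^{3} = \left(-2\right)^{3} = -8$)
$S{\left(1 \right)} - 61 l{\left(1,6 \right)} = \sqrt{-6 + 1} - -488 = \sqrt{-5} + 488 = i \sqrt{5} + 488 = 488 + i \sqrt{5}$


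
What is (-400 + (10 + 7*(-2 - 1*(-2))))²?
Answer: 152100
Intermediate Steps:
(-400 + (10 + 7*(-2 - 1*(-2))))² = (-400 + (10 + 7*(-2 + 2)))² = (-400 + (10 + 7*0))² = (-400 + (10 + 0))² = (-400 + 10)² = (-390)² = 152100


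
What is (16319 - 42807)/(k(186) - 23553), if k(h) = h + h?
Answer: 26488/23181 ≈ 1.1427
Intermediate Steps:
k(h) = 2*h
(16319 - 42807)/(k(186) - 23553) = (16319 - 42807)/(2*186 - 23553) = -26488/(372 - 23553) = -26488/(-23181) = -26488*(-1/23181) = 26488/23181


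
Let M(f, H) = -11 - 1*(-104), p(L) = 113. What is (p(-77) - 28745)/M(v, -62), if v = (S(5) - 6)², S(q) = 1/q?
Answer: -9544/31 ≈ -307.87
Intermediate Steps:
v = 841/25 (v = (1/5 - 6)² = (⅕ - 6)² = (-29/5)² = 841/25 ≈ 33.640)
M(f, H) = 93 (M(f, H) = -11 + 104 = 93)
(p(-77) - 28745)/M(v, -62) = (113 - 28745)/93 = -28632*1/93 = -9544/31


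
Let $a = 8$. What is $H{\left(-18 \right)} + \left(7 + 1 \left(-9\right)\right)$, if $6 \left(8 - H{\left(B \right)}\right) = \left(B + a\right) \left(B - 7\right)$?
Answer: $- \frac{107}{3} \approx -35.667$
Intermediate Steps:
$H{\left(B \right)} = 8 - \frac{\left(-7 + B\right) \left(8 + B\right)}{6}$ ($H{\left(B \right)} = 8 - \frac{\left(B + 8\right) \left(B - 7\right)}{6} = 8 - \frac{\left(8 + B\right) \left(-7 + B\right)}{6} = 8 - \frac{\left(-7 + B\right) \left(8 + B\right)}{6}$)
$H{\left(-18 \right)} + \left(7 + 1 \left(-9\right)\right) = \left(\frac{52}{3} - -3 - \frac{\left(-18\right)^{2}}{6}\right) + \left(7 + 1 \left(-9\right)\right) = \left(\frac{52}{3} + 3 - 54\right) + \left(7 - 9\right) = \left(\frac{52}{3} + 3 - 54\right) - 2 = - \frac{101}{3} - 2 = - \frac{107}{3}$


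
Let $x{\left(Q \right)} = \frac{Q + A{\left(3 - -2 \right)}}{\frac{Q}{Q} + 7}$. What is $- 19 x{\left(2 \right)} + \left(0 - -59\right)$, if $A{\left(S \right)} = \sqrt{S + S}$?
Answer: $\frac{217}{4} - \frac{19 \sqrt{10}}{8} \approx 46.74$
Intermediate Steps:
$A{\left(S \right)} = \sqrt{2} \sqrt{S}$ ($A{\left(S \right)} = \sqrt{2 S} = \sqrt{2} \sqrt{S}$)
$x{\left(Q \right)} = \frac{Q}{8} + \frac{\sqrt{10}}{8}$ ($x{\left(Q \right)} = \frac{Q + \sqrt{2} \sqrt{3 - -2}}{\frac{Q}{Q} + 7} = \frac{Q + \sqrt{2} \sqrt{3 + 2}}{1 + 7} = \frac{Q + \sqrt{2} \sqrt{5}}{8} = \left(Q + \sqrt{10}\right) \frac{1}{8} = \frac{Q}{8} + \frac{\sqrt{10}}{8}$)
$- 19 x{\left(2 \right)} + \left(0 - -59\right) = - 19 \left(\frac{1}{8} \cdot 2 + \frac{\sqrt{10}}{8}\right) + \left(0 - -59\right) = - 19 \left(\frac{1}{4} + \frac{\sqrt{10}}{8}\right) + \left(0 + 59\right) = \left(- \frac{19}{4} - \frac{19 \sqrt{10}}{8}\right) + 59 = \frac{217}{4} - \frac{19 \sqrt{10}}{8}$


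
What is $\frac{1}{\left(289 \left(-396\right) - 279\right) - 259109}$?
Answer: $- \frac{1}{373832} \approx -2.675 \cdot 10^{-6}$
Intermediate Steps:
$\frac{1}{\left(289 \left(-396\right) - 279\right) - 259109} = \frac{1}{\left(-114444 - 279\right) - 259109} = \frac{1}{-114723 - 259109} = \frac{1}{-373832} = - \frac{1}{373832}$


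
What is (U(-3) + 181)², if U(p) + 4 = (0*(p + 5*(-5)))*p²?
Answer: 31329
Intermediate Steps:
U(p) = -4 (U(p) = -4 + (0*(p + 5*(-5)))*p² = -4 + (0*(p - 25))*p² = -4 + (0*(-25 + p))*p² = -4 + 0*p² = -4 + 0 = -4)
(U(-3) + 181)² = (-4 + 181)² = 177² = 31329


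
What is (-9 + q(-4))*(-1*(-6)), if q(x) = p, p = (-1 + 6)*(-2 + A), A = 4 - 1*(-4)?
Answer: 126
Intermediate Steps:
A = 8 (A = 4 + 4 = 8)
p = 30 (p = (-1 + 6)*(-2 + 8) = 5*6 = 30)
q(x) = 30
(-9 + q(-4))*(-1*(-6)) = (-9 + 30)*(-1*(-6)) = 21*6 = 126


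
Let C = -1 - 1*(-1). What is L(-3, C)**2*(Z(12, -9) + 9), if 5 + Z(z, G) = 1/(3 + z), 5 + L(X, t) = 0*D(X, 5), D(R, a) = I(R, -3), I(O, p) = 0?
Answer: 305/3 ≈ 101.67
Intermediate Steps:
D(R, a) = 0
C = 0 (C = -1 + 1 = 0)
L(X, t) = -5 (L(X, t) = -5 + 0*0 = -5 + 0 = -5)
Z(z, G) = -5 + 1/(3 + z)
L(-3, C)**2*(Z(12, -9) + 9) = (-5)**2*((-14 - 5*12)/(3 + 12) + 9) = 25*((-14 - 60)/15 + 9) = 25*((1/15)*(-74) + 9) = 25*(-74/15 + 9) = 25*(61/15) = 305/3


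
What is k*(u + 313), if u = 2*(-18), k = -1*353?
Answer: -97781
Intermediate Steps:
k = -353
u = -36
k*(u + 313) = -353*(-36 + 313) = -353*277 = -97781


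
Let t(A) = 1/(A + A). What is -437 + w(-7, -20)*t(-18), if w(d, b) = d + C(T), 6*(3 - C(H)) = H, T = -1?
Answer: -94369/216 ≈ -436.89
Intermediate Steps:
t(A) = 1/(2*A)
C(H) = 3 - H/6
w(d, b) = 19/6 + d (w(d, b) = d + (3 - ⅙*(-1)) = d + (3 + ⅙) = d + 19/6 = 19/6 + d)
-437 + w(-7, -20)*t(-18) = -437 + (19/6 - 7)*((½)/(-18)) = -437 - 23*(-1)/(12*18) = -437 - 23/6*(-1/36) = -437 + 23/216 = -94369/216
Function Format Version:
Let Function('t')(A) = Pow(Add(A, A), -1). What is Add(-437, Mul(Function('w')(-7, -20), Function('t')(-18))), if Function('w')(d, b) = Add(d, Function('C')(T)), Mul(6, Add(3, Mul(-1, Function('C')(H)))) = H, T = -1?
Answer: Rational(-94369, 216) ≈ -436.89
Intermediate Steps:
Function('t')(A) = Mul(Rational(1, 2), Pow(A, -1)) (Function('t')(A) = Pow(Mul(2, A), -1) = Mul(Rational(1, 2), Pow(A, -1)))
Function('C')(H) = Add(3, Mul(Rational(-1, 6), H))
Function('w')(d, b) = Add(Rational(19, 6), d) (Function('w')(d, b) = Add(d, Add(3, Mul(Rational(-1, 6), -1))) = Add(d, Add(3, Rational(1, 6))) = Add(d, Rational(19, 6)) = Add(Rational(19, 6), d))
Add(-437, Mul(Function('w')(-7, -20), Function('t')(-18))) = Add(-437, Mul(Add(Rational(19, 6), -7), Mul(Rational(1, 2), Pow(-18, -1)))) = Add(-437, Mul(Rational(-23, 6), Mul(Rational(1, 2), Rational(-1, 18)))) = Add(-437, Mul(Rational(-23, 6), Rational(-1, 36))) = Add(-437, Rational(23, 216)) = Rational(-94369, 216)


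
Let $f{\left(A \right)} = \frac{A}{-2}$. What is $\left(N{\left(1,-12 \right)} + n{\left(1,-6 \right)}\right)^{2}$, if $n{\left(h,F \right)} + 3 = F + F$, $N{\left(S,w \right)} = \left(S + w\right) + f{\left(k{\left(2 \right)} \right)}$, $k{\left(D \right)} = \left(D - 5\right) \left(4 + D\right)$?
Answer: $289$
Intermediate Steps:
$k{\left(D \right)} = \left(-5 + D\right) \left(4 + D\right)$
$f{\left(A \right)} = - \frac{A}{2}$ ($f{\left(A \right)} = A \left(- \frac{1}{2}\right) = - \frac{A}{2}$)
$N{\left(S,w \right)} = 9 + S + w$ ($N{\left(S,w \right)} = \left(S + w\right) - \frac{-20 + 2^{2} - 2}{2} = \left(S + w\right) - \frac{-20 + 4 - 2}{2} = \left(S + w\right) - -9 = \left(S + w\right) + 9 = 9 + S + w$)
$n{\left(h,F \right)} = -3 + 2 F$ ($n{\left(h,F \right)} = -3 + \left(F + F\right) = -3 + 2 F$)
$\left(N{\left(1,-12 \right)} + n{\left(1,-6 \right)}\right)^{2} = \left(\left(9 + 1 - 12\right) + \left(-3 + 2 \left(-6\right)\right)\right)^{2} = \left(-2 - 15\right)^{2} = \left(-17\right)^{2} = 289$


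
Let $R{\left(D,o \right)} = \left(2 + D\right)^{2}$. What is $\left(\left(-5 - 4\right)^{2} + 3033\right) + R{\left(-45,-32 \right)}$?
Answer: $4963$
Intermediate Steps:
$\left(\left(-5 - 4\right)^{2} + 3033\right) + R{\left(-45,-32 \right)} = \left(\left(-5 - 4\right)^{2} + 3033\right) + \left(2 - 45\right)^{2} = \left(\left(-9\right)^{2} + 3033\right) + \left(-43\right)^{2} = \left(81 + 3033\right) + 1849 = 3114 + 1849 = 4963$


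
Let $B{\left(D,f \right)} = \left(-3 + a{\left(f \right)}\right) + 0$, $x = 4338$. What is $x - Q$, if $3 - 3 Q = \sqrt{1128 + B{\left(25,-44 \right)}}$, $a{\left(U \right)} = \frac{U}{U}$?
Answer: $4337 + \frac{\sqrt{1126}}{3} \approx 4348.2$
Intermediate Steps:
$a{\left(U \right)} = 1$
$B{\left(D,f \right)} = -2$ ($B{\left(D,f \right)} = \left(-3 + 1\right) + 0 = -2 + 0 = -2$)
$Q = 1 - \frac{\sqrt{1126}}{3}$ ($Q = 1 - \frac{\sqrt{1128 - 2}}{3} = 1 - \frac{\sqrt{1126}}{3} \approx -10.185$)
$x - Q = 4338 - \left(1 - \frac{\sqrt{1126}}{3}\right) = 4337 + \frac{\sqrt{1126}}{3}$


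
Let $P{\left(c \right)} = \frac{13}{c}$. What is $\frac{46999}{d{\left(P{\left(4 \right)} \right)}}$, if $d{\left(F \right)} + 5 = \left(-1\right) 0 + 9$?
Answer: $\frac{46999}{4} \approx 11750.0$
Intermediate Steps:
$d{\left(F \right)} = 4$ ($d{\left(F \right)} = -5 + \left(\left(-1\right) 0 + 9\right) = -5 + \left(0 + 9\right) = -5 + 9 = 4$)
$\frac{46999}{d{\left(P{\left(4 \right)} \right)}} = \frac{46999}{4}$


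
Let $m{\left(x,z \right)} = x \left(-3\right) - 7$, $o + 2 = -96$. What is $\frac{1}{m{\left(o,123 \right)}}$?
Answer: $\frac{1}{287} \approx 0.0034843$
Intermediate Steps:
$o = -98$ ($o = -2 - 96 = -98$)
$m{\left(x,z \right)} = -7 - 3 x$ ($m{\left(x,z \right)} = - 3 x - 7 = -7 - 3 x$)
$\frac{1}{m{\left(o,123 \right)}} = \frac{1}{-7 - -294} = \frac{1}{-7 + 294} = \frac{1}{287}$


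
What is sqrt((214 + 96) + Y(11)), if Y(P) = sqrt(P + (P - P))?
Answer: sqrt(310 + sqrt(11)) ≈ 17.701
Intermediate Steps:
Y(P) = sqrt(P) (Y(P) = sqrt(P + 0) = sqrt(P))
sqrt((214 + 96) + Y(11)) = sqrt((214 + 96) + sqrt(11)) = sqrt(310 + sqrt(11))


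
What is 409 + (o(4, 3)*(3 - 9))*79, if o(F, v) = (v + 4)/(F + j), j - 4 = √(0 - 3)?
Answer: 859/67 + 3318*I*√3/67 ≈ 12.821 + 85.775*I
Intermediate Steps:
j = 4 + I*√3 (j = 4 + √(0 - 3) = 4 + √(-3) = 4 + I*√3 ≈ 4.0 + 1.732*I)
o(F, v) = (4 + v)/(4 + F + I*√3) (o(F, v) = (v + 4)/(F + (4 + I*√3)) = (4 + v)/(4 + F + I*√3))
409 + (o(4, 3)*(3 - 9))*79 = 409 + (((4 + 3)/(4 + 4 + I*√3))*(3 - 9))*79 = 409 + ((7/(8 + I*√3))*(-6))*79 = 409 - 42/(8 + I*√3)*79 = 409 - 3318/(8 + I*√3)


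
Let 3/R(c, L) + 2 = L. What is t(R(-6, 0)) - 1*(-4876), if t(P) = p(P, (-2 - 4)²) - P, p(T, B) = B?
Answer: 9827/2 ≈ 4913.5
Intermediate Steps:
R(c, L) = 3/(-2 + L)
t(P) = 36 - P (t(P) = (-2 - 4)² - P = (-6)² - P = 36 - P)
t(R(-6, 0)) - 1*(-4876) = (36 - 3/(-2 + 0)) - 1*(-4876) = (36 - 3/(-2)) + 4876 = (36 - 3*(-1)/2) + 4876 = (36 - 1*(-3/2)) + 4876 = (36 + 3/2) + 4876 = 75/2 + 4876 = 9827/2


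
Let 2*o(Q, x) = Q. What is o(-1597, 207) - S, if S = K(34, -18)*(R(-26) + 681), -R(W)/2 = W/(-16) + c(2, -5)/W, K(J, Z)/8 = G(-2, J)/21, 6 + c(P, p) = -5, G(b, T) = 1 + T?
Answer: -255421/26 ≈ -9823.9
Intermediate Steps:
o(Q, x) = Q/2
c(P, p) = -11 (c(P, p) = -6 - 5 = -11)
K(J, Z) = 8/21 + 8*J/21 (K(J, Z) = 8*((1 + J)/21) = 8*((1 + J)*(1/21)) = 8*(1/21 + J/21) = 8/21 + 8*J/21)
R(W) = 22/W + W/8 (R(W) = -2*(W/(-16) - 11/W) = -2*(W*(-1/16) - 11/W) = -2*(-W/16 - 11/W) = -2*(-11/W - W/16) = 22/W + W/8)
S = 117330/13 (S = (8/21 + (8/21)*34)*((22/(-26) + (⅛)*(-26)) + 681) = (8/21 + 272/21)*((22*(-1/26) - 13/4) + 681) = 40*((-11/13 - 13/4) + 681)/3 = 40*(-213/52 + 681)/3 = (40/3)*(35199/52) = 117330/13 ≈ 9025.4)
o(-1597, 207) - S = (½)*(-1597) - 1*117330/13 = -1597/2 - 117330/13 = -255421/26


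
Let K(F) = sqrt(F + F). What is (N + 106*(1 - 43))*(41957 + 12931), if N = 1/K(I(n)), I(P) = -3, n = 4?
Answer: -244361376 - 9148*I*sqrt(6) ≈ -2.4436e+8 - 22408.0*I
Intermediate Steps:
K(F) = sqrt(2)*sqrt(F) (K(F) = sqrt(2*F) = sqrt(2)*sqrt(F))
N = -I*sqrt(6)/6 (N = 1/(sqrt(2)*sqrt(-3)) = 1/(sqrt(2)*(I*sqrt(3))) = 1/(I*sqrt(6)) = -I*sqrt(6)/6 ≈ -0.40825*I)
(N + 106*(1 - 43))*(41957 + 12931) = (-I*sqrt(6)/6 + 106*(1 - 43))*(41957 + 12931) = (-I*sqrt(6)/6 + 106*(-42))*54888 = (-I*sqrt(6)/6 - 4452)*54888 = (-4452 - I*sqrt(6)/6)*54888 = -244361376 - 9148*I*sqrt(6)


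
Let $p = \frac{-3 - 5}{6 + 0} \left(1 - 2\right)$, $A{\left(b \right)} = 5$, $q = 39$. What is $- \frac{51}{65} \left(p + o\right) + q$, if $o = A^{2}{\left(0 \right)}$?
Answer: $\frac{1192}{65} \approx 18.338$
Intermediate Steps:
$o = 25$ ($o = 5^{2} = 25$)
$p = \frac{4}{3}$ ($p = - \frac{8}{6} \left(-1\right) = \left(-8\right) \frac{1}{6} \left(-1\right) = \left(- \frac{4}{3}\right) \left(-1\right) = \frac{4}{3} \approx 1.3333$)
$- \frac{51}{65} \left(p + o\right) + q = - \frac{51}{65} \left(\frac{4}{3} + 25\right) + 39 = \left(-51\right) \frac{1}{65} \cdot \frac{79}{3} + 39 = \left(- \frac{51}{65}\right) \frac{79}{3} + 39 = - \frac{1343}{65} + 39 = \frac{1192}{65}$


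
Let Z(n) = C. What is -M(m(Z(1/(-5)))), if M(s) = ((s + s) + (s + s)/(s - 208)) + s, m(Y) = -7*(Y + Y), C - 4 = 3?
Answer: 44884/153 ≈ 293.36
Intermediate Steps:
C = 7 (C = 4 + 3 = 7)
Z(n) = 7
m(Y) = -14*Y
M(s) = 3*s + 2*s/(-208 + s) (M(s) = (2*s + (2*s)/(-208 + s)) + s = (2*s + 2*s/(-208 + s)) + s = 3*s + 2*s/(-208 + s))
-M(m(Z(1/(-5)))) = -(-14*7)*(-622 + 3*(-14*7))/(-208 - 14*7) = -(-98)*(-622 + 3*(-98))/(-208 - 98) = -(-98)*(-622 - 294)/(-306) = -(-98)*(-1)*(-916)/306 = -1*(-44884/153) = 44884/153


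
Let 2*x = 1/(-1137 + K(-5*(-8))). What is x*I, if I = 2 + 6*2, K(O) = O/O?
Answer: -7/1136 ≈ -0.0061620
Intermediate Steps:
K(O) = 1
x = -1/2272 (x = 1/(2*(-1137 + 1)) = (½)/(-1136) = (½)*(-1/1136) = -1/2272 ≈ -0.00044014)
I = 14 (I = 2 + 12 = 14)
x*I = -1/2272*14 = -7/1136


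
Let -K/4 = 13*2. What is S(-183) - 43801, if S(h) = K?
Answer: -43905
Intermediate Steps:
K = -104 (K = -52*2 = -4*26 = -104)
S(h) = -104
S(-183) - 43801 = -104 - 43801 = -43905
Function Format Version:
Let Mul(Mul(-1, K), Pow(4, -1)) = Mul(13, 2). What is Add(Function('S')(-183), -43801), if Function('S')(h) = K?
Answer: -43905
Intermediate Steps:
K = -104 (K = Mul(-4, Mul(13, 2)) = Mul(-4, 26) = -104)
Function('S')(h) = -104
Add(Function('S')(-183), -43801) = Add(-104, -43801) = -43905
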